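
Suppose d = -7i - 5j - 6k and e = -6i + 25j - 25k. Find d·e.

d · e = (-7)·(-6) + (-5)·25 + (-6)·(-25) = 42 - 125 + 150 = 67

67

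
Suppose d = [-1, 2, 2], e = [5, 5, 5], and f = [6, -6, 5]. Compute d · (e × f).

-165

e × f:
i: 5·5 - 5·(-6) = 25 - (-30) = 55
j: 5·6 - 5·5 = 30 - 25 = 5
k: 5·(-6) - 5·6 = -30 - 30 = -60
e × f = (55, 5, -60)
d · (e × f) = (-1)·55 + 2·5 + 2·(-60) = -55 + 10 - 120 = -165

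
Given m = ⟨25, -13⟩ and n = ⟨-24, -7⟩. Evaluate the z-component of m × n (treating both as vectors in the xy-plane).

-487

25·(-7) - (-13)·(-24) = -175 - 312 = -487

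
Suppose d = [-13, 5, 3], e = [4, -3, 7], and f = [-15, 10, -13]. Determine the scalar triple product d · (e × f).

123

e × f:
i: (-3)·(-13) - 7·10 = 39 - 70 = -31
j: 7·(-15) - 4·(-13) = -105 - (-52) = -53
k: 4·10 - (-3)·(-15) = 40 - 45 = -5
e × f = (-31, -53, -5)
d · (e × f) = (-13)·(-31) + 5·(-53) + 3·(-5) = 403 - 265 - 15 = 123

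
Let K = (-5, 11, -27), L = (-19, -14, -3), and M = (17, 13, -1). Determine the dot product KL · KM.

KL = L − K = (-14, -25, 24)
KM = M − K = (22, 2, 26)
KL · KM = (-14)·22 + (-25)·2 + 24·26 = -308 - 50 + 624 = 266

266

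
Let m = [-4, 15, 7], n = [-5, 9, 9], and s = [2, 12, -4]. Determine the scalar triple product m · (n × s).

n × s:
i: 9·(-4) - 9·12 = -36 - 108 = -144
j: 9·2 - (-5)·(-4) = 18 - 20 = -2
k: (-5)·12 - 9·2 = -60 - 18 = -78
n × s = (-144, -2, -78)
m · (n × s) = (-4)·(-144) + 15·(-2) + 7·(-78) = 576 - 30 - 546 = 0

0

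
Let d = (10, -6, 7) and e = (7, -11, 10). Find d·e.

d · e = 10·7 + (-6)·(-11) + 7·10 = 70 + 66 + 70 = 206

206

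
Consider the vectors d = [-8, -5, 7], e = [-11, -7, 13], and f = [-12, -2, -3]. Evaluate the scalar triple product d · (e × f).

e × f:
i: (-7)·(-3) - 13·(-2) = 21 - (-26) = 47
j: 13·(-12) - (-11)·(-3) = -156 - 33 = -189
k: (-11)·(-2) - (-7)·(-12) = 22 - 84 = -62
e × f = (47, -189, -62)
d · (e × f) = (-8)·47 + (-5)·(-189) + 7·(-62) = -376 + 945 - 434 = 135

135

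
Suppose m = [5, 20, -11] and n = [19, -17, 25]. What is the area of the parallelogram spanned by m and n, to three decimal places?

i: 20·25 - (-11)·(-17) = 500 - 187 = 313
j: (-11)·19 - 5·25 = -209 - 125 = -334
k: 5·(-17) - 20·19 = -85 - 380 = -465
m × n = (313, -334, -465)
|m × n| = √(313² + (-334)² + (-465)²) = √425750 ≈ 652.4952

652.495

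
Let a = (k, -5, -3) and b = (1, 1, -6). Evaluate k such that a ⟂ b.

a · b = k·1 + (-5)·1 + (-3)·(-6) = 13 + 1k
Set equal to 0: 1k = -13, so k = -13.

-13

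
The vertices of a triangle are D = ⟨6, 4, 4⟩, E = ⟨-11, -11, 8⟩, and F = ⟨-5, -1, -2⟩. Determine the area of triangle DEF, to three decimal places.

DE = (-17, -15, 4),  DF = (-11, -5, -6)
i: (-15)·(-6) - 4·(-5) = 90 - (-20) = 110
j: 4·(-11) - (-17)·(-6) = -44 - 102 = -146
k: (-17)·(-5) - (-15)·(-11) = 85 - 165 = -80
DE × DF = (110, -146, -80)
|DE × DF| = √39816 ≈ 199.5395
area = ½ · 199.5395 ≈ 99.770

99.770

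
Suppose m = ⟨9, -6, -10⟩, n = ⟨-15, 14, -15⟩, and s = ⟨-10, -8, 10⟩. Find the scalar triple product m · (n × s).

-4220

n × s:
i: 14·10 - (-15)·(-8) = 140 - 120 = 20
j: (-15)·(-10) - (-15)·10 = 150 - (-150) = 300
k: (-15)·(-8) - 14·(-10) = 120 - (-140) = 260
n × s = (20, 300, 260)
m · (n × s) = 9·20 + (-6)·300 + (-10)·260 = 180 - 1800 - 2600 = -4220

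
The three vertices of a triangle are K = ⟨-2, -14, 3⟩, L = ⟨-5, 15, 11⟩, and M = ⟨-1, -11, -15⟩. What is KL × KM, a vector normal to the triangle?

KL = (-3, 29, 8)
KM = (1, 3, -18)
i: 29·(-18) - 8·3 = -522 - 24 = -546
j: 8·1 - (-3)·(-18) = 8 - 54 = -46
k: (-3)·3 - 29·1 = -9 - 29 = -38
KL × KM = (-546, -46, -38)

(-546, -46, -38)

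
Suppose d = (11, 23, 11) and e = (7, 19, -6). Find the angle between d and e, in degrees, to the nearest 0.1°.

40.2

d · e = 11·7 + 23·19 + 11·(-6) = 77 + 437 - 66 = 448
|d|² = 121 + 529 + 121 = 771,  |d| = √771 ≈ 27.766887
|e|² = 49 + 361 + 36 = 446,  |e| = √446 ≈ 21.118712
cos θ = 448 / (27.766887 · 21.118712) ≈ 0.76398
θ = arccos(0.76398) ≈ 40.2°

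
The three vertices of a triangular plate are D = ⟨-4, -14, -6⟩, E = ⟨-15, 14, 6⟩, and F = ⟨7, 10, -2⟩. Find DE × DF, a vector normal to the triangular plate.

DE = (-11, 28, 12)
DF = (11, 24, 4)
i: 28·4 - 12·24 = 112 - 288 = -176
j: 12·11 - (-11)·4 = 132 - (-44) = 176
k: (-11)·24 - 28·11 = -264 - 308 = -572
DE × DF = (-176, 176, -572)

(-176, 176, -572)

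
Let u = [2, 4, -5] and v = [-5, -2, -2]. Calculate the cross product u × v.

i: 4·(-2) - (-5)·(-2) = -8 - 10 = -18
j: (-5)·(-5) - 2·(-2) = 25 - (-4) = 29
k: 2·(-2) - 4·(-5) = -4 - (-20) = 16
u × v = (-18, 29, 16)

(-18, 29, 16)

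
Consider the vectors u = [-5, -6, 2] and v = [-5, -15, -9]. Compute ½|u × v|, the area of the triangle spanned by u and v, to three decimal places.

55.014

i: (-6)·(-9) - 2·(-15) = 54 - (-30) = 84
j: 2·(-5) - (-5)·(-9) = -10 - 45 = -55
k: (-5)·(-15) - (-6)·(-5) = 75 - 30 = 45
u × v = (84, -55, 45)
|u × v| = √(84² + (-55)² + 45²) = √12106 ≈ 110.0273
area = ½ · 110.0273 ≈ 55.014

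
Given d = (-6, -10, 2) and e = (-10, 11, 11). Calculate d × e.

i: (-10)·11 - 2·11 = -110 - 22 = -132
j: 2·(-10) - (-6)·11 = -20 - (-66) = 46
k: (-6)·11 - (-10)·(-10) = -66 - 100 = -166
d × e = (-132, 46, -166)

(-132, 46, -166)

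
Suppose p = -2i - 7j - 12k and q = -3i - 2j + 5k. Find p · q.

p · q = (-2)·(-3) + (-7)·(-2) + (-12)·5 = 6 + 14 - 60 = -40

-40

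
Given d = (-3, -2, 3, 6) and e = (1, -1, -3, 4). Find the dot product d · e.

14

d · e = (-3)·1 + (-2)·(-1) + 3·(-3) + 6·4 = -3 + 2 - 9 + 24 = 14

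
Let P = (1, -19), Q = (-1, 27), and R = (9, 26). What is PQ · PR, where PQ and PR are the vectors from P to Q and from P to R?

2054

PQ = Q − P = (-2, 46)
PR = R − P = (8, 45)
PQ · PR = (-2)·8 + 46·45 = -16 + 2070 = 2054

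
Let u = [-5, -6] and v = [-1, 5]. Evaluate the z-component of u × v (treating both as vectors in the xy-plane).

-31

(-5)·5 - (-6)·(-1) = -25 - 6 = -31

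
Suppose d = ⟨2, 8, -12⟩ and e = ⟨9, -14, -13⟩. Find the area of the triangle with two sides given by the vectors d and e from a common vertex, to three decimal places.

150.589

i: 8·(-13) - (-12)·(-14) = -104 - 168 = -272
j: (-12)·9 - 2·(-13) = -108 - (-26) = -82
k: 2·(-14) - 8·9 = -28 - 72 = -100
d × e = (-272, -82, -100)
|d × e| = √((-272)² + (-82)² + (-100)²) = √90708 ≈ 301.1777
area = ½ · 301.1777 ≈ 150.589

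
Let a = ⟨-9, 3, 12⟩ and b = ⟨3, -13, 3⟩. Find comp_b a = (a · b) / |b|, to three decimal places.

-2.194

a · b = (-9)·3 + 3·(-13) + 12·3 = -27 - 39 + 36 = -30
|b| = √(9 + 169 + 9) = √187 ≈ 13.6748
comp_b a = -30 / √187 ≈ -2.194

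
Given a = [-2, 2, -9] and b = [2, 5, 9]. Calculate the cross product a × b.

i: 2·9 - (-9)·5 = 18 - (-45) = 63
j: (-9)·2 - (-2)·9 = -18 - (-18) = 0
k: (-2)·5 - 2·2 = -10 - 4 = -14
a × b = (63, 0, -14)

(63, 0, -14)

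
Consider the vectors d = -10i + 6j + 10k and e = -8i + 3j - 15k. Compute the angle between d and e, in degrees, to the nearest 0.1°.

101.3

d · e = (-10)·(-8) + 6·3 + 10·(-15) = 80 + 18 - 150 = -52
|d|² = 100 + 36 + 100 = 236,  |d| = √236 ≈ 15.362291
|e|² = 64 + 9 + 225 = 298,  |e| = √298 ≈ 17.262677
cos θ = -52 / (15.362291 · 17.262677) ≈ -0.19608
θ = arccos(-0.19608) ≈ 101.3°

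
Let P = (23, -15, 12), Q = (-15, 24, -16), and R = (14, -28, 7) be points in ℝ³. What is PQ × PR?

PQ = (-38, 39, -28)
PR = (-9, -13, -5)
i: 39·(-5) - (-28)·(-13) = -195 - 364 = -559
j: (-28)·(-9) - (-38)·(-5) = 252 - 190 = 62
k: (-38)·(-13) - 39·(-9) = 494 - (-351) = 845
PQ × PR = (-559, 62, 845)

(-559, 62, 845)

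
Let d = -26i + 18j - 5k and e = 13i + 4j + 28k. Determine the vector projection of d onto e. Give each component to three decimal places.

d · e = (-26)·13 + 18·4 + (-5)·28 = -338 + 72 - 140 = -406
|e|² = 169 + 16 + 784 = 969
proj_e d = (-406/969) · (13, 4, 28) ≈ (-5.447, -1.676, -11.732)

(-5.447, -1.676, -11.732)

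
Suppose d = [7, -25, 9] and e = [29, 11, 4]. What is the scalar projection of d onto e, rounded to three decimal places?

-1.151

d · e = 7·29 + (-25)·11 + 9·4 = 203 - 275 + 36 = -36
|e| = √(841 + 121 + 16) = √978 ≈ 31.2730
comp_e d = -36 / √978 ≈ -1.151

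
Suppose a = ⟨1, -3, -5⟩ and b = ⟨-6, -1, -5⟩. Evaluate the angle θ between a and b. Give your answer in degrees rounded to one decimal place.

a · b = 1·(-6) + (-3)·(-1) + (-5)·(-5) = -6 + 3 + 25 = 22
|a|² = 1 + 9 + 25 = 35,  |a| = √35 ≈ 5.916080
|b|² = 36 + 1 + 25 = 62,  |b| = √62 ≈ 7.874008
cos θ = 22 / (5.916080 · 7.874008) ≈ 0.47227
θ = arccos(0.47227) ≈ 61.8°

61.8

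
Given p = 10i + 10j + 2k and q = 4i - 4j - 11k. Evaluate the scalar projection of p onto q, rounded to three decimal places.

-1.779

p · q = 10·4 + 10·(-4) + 2·(-11) = 40 - 40 - 22 = -22
|q| = √(16 + 16 + 121) = √153 ≈ 12.3693
comp_q p = -22 / √153 ≈ -1.779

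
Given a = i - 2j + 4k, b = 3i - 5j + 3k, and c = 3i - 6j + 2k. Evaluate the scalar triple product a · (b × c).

b × c:
i: (-5)·2 - 3·(-6) = -10 - (-18) = 8
j: 3·3 - 3·2 = 9 - 6 = 3
k: 3·(-6) - (-5)·3 = -18 - (-15) = -3
b × c = (8, 3, -3)
a · (b × c) = 1·8 + (-2)·3 + 4·(-3) = 8 - 6 - 12 = -10

-10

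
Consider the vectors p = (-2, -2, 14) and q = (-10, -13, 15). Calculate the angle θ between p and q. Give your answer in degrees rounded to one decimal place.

p · q = (-2)·(-10) + (-2)·(-13) + 14·15 = 20 + 26 + 210 = 256
|p|² = 4 + 4 + 196 = 204,  |p| = √204 ≈ 14.282857
|q|² = 100 + 169 + 225 = 494,  |q| = √494 ≈ 22.226111
cos θ = 256 / (14.282857 · 22.226111) ≈ 0.80642
θ = arccos(0.80642) ≈ 36.3°

36.3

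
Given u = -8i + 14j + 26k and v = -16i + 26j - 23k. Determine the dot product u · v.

u · v = (-8)·(-16) + 14·26 + 26·(-23) = 128 + 364 - 598 = -106

-106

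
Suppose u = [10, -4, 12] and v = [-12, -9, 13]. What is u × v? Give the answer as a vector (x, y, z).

(56, -274, -138)

i: (-4)·13 - 12·(-9) = -52 - (-108) = 56
j: 12·(-12) - 10·13 = -144 - 130 = -274
k: 10·(-9) - (-4)·(-12) = -90 - 48 = -138
u × v = (56, -274, -138)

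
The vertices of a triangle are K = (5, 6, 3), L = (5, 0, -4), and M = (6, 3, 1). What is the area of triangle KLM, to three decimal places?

6.442

KL = (0, -6, -7),  KM = (1, -3, -2)
i: (-6)·(-2) - (-7)·(-3) = 12 - 21 = -9
j: (-7)·1 - 0·(-2) = -7 - 0 = -7
k: 0·(-3) - (-6)·1 = 0 - (-6) = 6
KL × KM = (-9, -7, 6)
|KL × KM| = √166 ≈ 12.8841
area = ½ · 12.8841 ≈ 6.442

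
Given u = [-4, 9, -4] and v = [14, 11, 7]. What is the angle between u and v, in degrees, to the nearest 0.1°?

u · v = (-4)·14 + 9·11 + (-4)·7 = -56 + 99 - 28 = 15
|u|² = 16 + 81 + 16 = 113,  |u| = √113 ≈ 10.630146
|v|² = 196 + 121 + 49 = 366,  |v| = √366 ≈ 19.131126
cos θ = 15 / (10.630146 · 19.131126) ≈ 0.07376
θ = arccos(0.07376) ≈ 85.8°

85.8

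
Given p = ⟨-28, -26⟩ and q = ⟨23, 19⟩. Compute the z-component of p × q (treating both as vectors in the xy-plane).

66

(-28)·19 - (-26)·23 = -532 - (-598) = 66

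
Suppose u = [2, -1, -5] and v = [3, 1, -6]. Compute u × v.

i: (-1)·(-6) - (-5)·1 = 6 - (-5) = 11
j: (-5)·3 - 2·(-6) = -15 - (-12) = -3
k: 2·1 - (-1)·3 = 2 - (-3) = 5
u × v = (11, -3, 5)

(11, -3, 5)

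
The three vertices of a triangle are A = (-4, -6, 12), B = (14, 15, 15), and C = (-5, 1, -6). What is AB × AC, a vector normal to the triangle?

AB = (18, 21, 3)
AC = (-1, 7, -18)
i: 21·(-18) - 3·7 = -378 - 21 = -399
j: 3·(-1) - 18·(-18) = -3 - (-324) = 321
k: 18·7 - 21·(-1) = 126 - (-21) = 147
AB × AC = (-399, 321, 147)

(-399, 321, 147)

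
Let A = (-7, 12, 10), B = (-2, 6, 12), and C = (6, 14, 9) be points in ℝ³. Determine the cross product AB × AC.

AB = (5, -6, 2)
AC = (13, 2, -1)
i: (-6)·(-1) - 2·2 = 6 - 4 = 2
j: 2·13 - 5·(-1) = 26 - (-5) = 31
k: 5·2 - (-6)·13 = 10 - (-78) = 88
AB × AC = (2, 31, 88)

(2, 31, 88)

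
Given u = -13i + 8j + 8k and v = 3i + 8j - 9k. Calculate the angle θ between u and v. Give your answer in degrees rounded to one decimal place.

102.7

u · v = (-13)·3 + 8·8 + 8·(-9) = -39 + 64 - 72 = -47
|u|² = 169 + 64 + 64 = 297,  |u| = √297 ≈ 17.233688
|v|² = 9 + 64 + 81 = 154,  |v| = √154 ≈ 12.409674
cos θ = -47 / (17.233688 · 12.409674) ≈ -0.21977
θ = arccos(-0.21977) ≈ 102.7°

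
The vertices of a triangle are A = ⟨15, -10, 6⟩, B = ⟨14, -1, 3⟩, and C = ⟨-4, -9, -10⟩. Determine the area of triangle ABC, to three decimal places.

AB = (-1, 9, -3),  AC = (-19, 1, -16)
i: 9·(-16) - (-3)·1 = -144 - (-3) = -141
j: (-3)·(-19) - (-1)·(-16) = 57 - 16 = 41
k: (-1)·1 - 9·(-19) = -1 - (-171) = 170
AB × AC = (-141, 41, 170)
|AB × AC| = √50462 ≈ 224.6375
area = ½ · 224.6375 ≈ 112.319

112.319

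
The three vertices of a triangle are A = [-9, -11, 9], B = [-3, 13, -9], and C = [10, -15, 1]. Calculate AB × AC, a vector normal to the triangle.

AB = (6, 24, -18)
AC = (19, -4, -8)
i: 24·(-8) - (-18)·(-4) = -192 - 72 = -264
j: (-18)·19 - 6·(-8) = -342 - (-48) = -294
k: 6·(-4) - 24·19 = -24 - 456 = -480
AB × AC = (-264, -294, -480)

(-264, -294, -480)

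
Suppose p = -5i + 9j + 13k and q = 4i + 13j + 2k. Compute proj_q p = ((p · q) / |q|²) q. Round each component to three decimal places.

p · q = (-5)·4 + 9·13 + 13·2 = -20 + 117 + 26 = 123
|q|² = 16 + 169 + 4 = 189
proj_q p = (123/189) · (4, 13, 2) ≈ (2.603, 8.460, 1.302)

(2.603, 8.460, 1.302)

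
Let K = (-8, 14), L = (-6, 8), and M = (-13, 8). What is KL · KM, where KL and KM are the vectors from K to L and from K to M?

KL = L − K = (2, -6)
KM = M − K = (-5, -6)
KL · KM = 2·(-5) + (-6)·(-6) = -10 + 36 = 26

26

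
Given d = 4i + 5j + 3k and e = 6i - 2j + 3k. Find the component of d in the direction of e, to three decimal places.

3.286

d · e = 4·6 + 5·(-2) + 3·3 = 24 - 10 + 9 = 23
|e| = √(36 + 4 + 9) = √49 ≈ 7.0000
comp_e d = 23 / √49 ≈ 3.286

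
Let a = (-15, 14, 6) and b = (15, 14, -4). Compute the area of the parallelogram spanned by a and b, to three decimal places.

i: 14·(-4) - 6·14 = -56 - 84 = -140
j: 6·15 - (-15)·(-4) = 90 - 60 = 30
k: (-15)·14 - 14·15 = -210 - 210 = -420
a × b = (-140, 30, -420)
|a × b| = √((-140)² + 30² + (-420)²) = √196900 ≈ 443.7342

443.734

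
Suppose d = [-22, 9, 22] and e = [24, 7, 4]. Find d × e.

i: 9·4 - 22·7 = 36 - 154 = -118
j: 22·24 - (-22)·4 = 528 - (-88) = 616
k: (-22)·7 - 9·24 = -154 - 216 = -370
d × e = (-118, 616, -370)

(-118, 616, -370)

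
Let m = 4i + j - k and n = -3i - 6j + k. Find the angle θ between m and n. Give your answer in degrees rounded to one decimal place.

m · n = 4·(-3) + 1·(-6) + (-1)·1 = -12 - 6 - 1 = -19
|m|² = 16 + 1 + 1 = 18,  |m| = √18 ≈ 4.242641
|n|² = 9 + 36 + 1 = 46,  |n| = √46 ≈ 6.782330
cos θ = -19 / (4.242641 · 6.782330) ≈ -0.66030
θ = arccos(-0.66030) ≈ 131.3°

131.3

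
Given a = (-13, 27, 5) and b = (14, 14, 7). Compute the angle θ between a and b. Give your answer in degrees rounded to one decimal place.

a · b = (-13)·14 + 27·14 + 5·7 = -182 + 378 + 35 = 231
|a|² = 169 + 729 + 25 = 923,  |a| = √923 ≈ 30.380915
|b|² = 196 + 196 + 49 = 441,  |b| = √441 ≈ 21.000000
cos θ = 231 / (30.380915 · 21.000000) ≈ 0.36207
θ = arccos(0.36207) ≈ 68.8°

68.8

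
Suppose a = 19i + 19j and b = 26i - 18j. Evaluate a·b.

152

a · b = 19·26 + 19·(-18) = 494 - 342 = 152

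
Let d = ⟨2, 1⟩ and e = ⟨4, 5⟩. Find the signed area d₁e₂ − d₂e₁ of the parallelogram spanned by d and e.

6

2·5 - 1·4 = 10 - 4 = 6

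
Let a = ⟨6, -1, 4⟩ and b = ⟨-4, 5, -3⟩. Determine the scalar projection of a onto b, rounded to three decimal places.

-5.798

a · b = 6·(-4) + (-1)·5 + 4·(-3) = -24 - 5 - 12 = -41
|b| = √(16 + 25 + 9) = √50 ≈ 7.0711
comp_b a = -41 / √50 ≈ -5.798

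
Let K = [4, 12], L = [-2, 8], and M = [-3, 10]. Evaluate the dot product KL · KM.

50

KL = L − K = (-6, -4)
KM = M − K = (-7, -2)
KL · KM = (-6)·(-7) + (-4)·(-2) = 42 + 8 = 50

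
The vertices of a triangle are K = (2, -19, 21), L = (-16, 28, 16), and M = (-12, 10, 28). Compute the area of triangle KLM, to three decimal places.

265.324

KL = (-18, 47, -5),  KM = (-14, 29, 7)
i: 47·7 - (-5)·29 = 329 - (-145) = 474
j: (-5)·(-14) - (-18)·7 = 70 - (-126) = 196
k: (-18)·29 - 47·(-14) = -522 - (-658) = 136
KL × KM = (474, 196, 136)
|KL × KM| = √281588 ≈ 530.6487
area = ½ · 530.6487 ≈ 265.324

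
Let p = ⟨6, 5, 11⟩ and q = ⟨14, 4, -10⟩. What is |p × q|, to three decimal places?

238.218

i: 5·(-10) - 11·4 = -50 - 44 = -94
j: 11·14 - 6·(-10) = 154 - (-60) = 214
k: 6·4 - 5·14 = 24 - 70 = -46
p × q = (-94, 214, -46)
|p × q| = √((-94)² + 214² + (-46)²) = √56748 ≈ 238.2184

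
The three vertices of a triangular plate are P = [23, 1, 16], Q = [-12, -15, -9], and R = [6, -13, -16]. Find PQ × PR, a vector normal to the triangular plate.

PQ = (-35, -16, -25)
PR = (-17, -14, -32)
i: (-16)·(-32) - (-25)·(-14) = 512 - 350 = 162
j: (-25)·(-17) - (-35)·(-32) = 425 - 1120 = -695
k: (-35)·(-14) - (-16)·(-17) = 490 - 272 = 218
PQ × PR = (162, -695, 218)

(162, -695, 218)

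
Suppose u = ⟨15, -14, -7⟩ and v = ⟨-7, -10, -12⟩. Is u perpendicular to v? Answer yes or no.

u · v = 15·(-7) + (-14)·(-10) + (-7)·(-12) = -105 + 140 + 84 = 119
Nonzero, so the vectors are not orthogonal.

no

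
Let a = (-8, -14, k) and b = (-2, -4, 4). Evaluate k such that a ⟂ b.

a · b = (-8)·(-2) + (-14)·(-4) + k·4 = 72 + 4k
Set equal to 0: 4k = -72, so k = -18.

-18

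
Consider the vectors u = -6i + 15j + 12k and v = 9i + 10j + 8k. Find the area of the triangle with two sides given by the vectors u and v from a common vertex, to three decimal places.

i: 15·8 - 12·10 = 120 - 120 = 0
j: 12·9 - (-6)·8 = 108 - (-48) = 156
k: (-6)·10 - 15·9 = -60 - 135 = -195
u × v = (0, 156, -195)
|u × v| = √(0² + 156² + (-195)²) = √62361 ≈ 249.7218
area = ½ · 249.7218 ≈ 124.861

124.861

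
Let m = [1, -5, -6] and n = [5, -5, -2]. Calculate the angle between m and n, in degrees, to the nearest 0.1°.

43.5

m · n = 1·5 + (-5)·(-5) + (-6)·(-2) = 5 + 25 + 12 = 42
|m|² = 1 + 25 + 36 = 62,  |m| = √62 ≈ 7.874008
|n|² = 25 + 25 + 4 = 54,  |n| = √54 ≈ 7.348469
cos θ = 42 / (7.874008 · 7.348469) ≈ 0.72587
θ = arccos(0.72587) ≈ 43.5°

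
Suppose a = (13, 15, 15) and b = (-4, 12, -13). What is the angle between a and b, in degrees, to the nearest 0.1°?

98.5

a · b = 13·(-4) + 15·12 + 15·(-13) = -52 + 180 - 195 = -67
|a|² = 169 + 225 + 225 = 619,  |a| = √619 ≈ 24.879711
|b|² = 16 + 144 + 169 = 329,  |b| = √329 ≈ 18.138357
cos θ = -67 / (24.879711 · 18.138357) ≈ -0.14847
θ = arccos(-0.14847) ≈ 98.5°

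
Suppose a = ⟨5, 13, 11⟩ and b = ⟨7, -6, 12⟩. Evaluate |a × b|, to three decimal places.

i: 13·12 - 11·(-6) = 156 - (-66) = 222
j: 11·7 - 5·12 = 77 - 60 = 17
k: 5·(-6) - 13·7 = -30 - 91 = -121
a × b = (222, 17, -121)
|a × b| = √(222² + 17² + (-121)²) = √64214 ≈ 253.4048

253.405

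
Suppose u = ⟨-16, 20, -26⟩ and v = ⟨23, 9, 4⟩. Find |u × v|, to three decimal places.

i: 20·4 - (-26)·9 = 80 - (-234) = 314
j: (-26)·23 - (-16)·4 = -598 - (-64) = -534
k: (-16)·9 - 20·23 = -144 - 460 = -604
u × v = (314, -534, -604)
|u × v| = √(314² + (-534)² + (-604)²) = √748568 ≈ 865.1982

865.198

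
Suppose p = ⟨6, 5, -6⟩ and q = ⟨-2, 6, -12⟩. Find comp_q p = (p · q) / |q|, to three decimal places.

6.635

p · q = 6·(-2) + 5·6 + (-6)·(-12) = -12 + 30 + 72 = 90
|q| = √(4 + 36 + 144) = √184 ≈ 13.5647
comp_q p = 90 / √184 ≈ 6.635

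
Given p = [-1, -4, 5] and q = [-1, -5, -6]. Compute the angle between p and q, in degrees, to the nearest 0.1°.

p · q = (-1)·(-1) + (-4)·(-5) + 5·(-6) = 1 + 20 - 30 = -9
|p|² = 1 + 16 + 25 = 42,  |p| = √42 ≈ 6.480741
|q|² = 1 + 25 + 36 = 62,  |q| = √62 ≈ 7.874008
cos θ = -9 / (6.480741 · 7.874008) ≈ -0.17637
θ = arccos(-0.17637) ≈ 100.2°

100.2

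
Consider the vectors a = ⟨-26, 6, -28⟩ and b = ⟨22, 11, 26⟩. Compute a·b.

a · b = (-26)·22 + 6·11 + (-28)·26 = -572 + 66 - 728 = -1234

-1234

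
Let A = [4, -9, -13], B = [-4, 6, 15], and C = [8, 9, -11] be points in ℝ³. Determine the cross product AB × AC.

AB = (-8, 15, 28)
AC = (4, 18, 2)
i: 15·2 - 28·18 = 30 - 504 = -474
j: 28·4 - (-8)·2 = 112 - (-16) = 128
k: (-8)·18 - 15·4 = -144 - 60 = -204
AB × AC = (-474, 128, -204)

(-474, 128, -204)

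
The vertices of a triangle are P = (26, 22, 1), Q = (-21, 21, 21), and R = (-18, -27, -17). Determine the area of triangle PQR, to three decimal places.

PQ = (-47, -1, 20),  PR = (-44, -49, -18)
i: (-1)·(-18) - 20·(-49) = 18 - (-980) = 998
j: 20·(-44) - (-47)·(-18) = -880 - 846 = -1726
k: (-47)·(-49) - (-1)·(-44) = 2303 - 44 = 2259
PQ × PR = (998, -1726, 2259)
|PQ × PR| = √9078161 ≈ 3012.9987
area = ½ · 3012.9987 ≈ 1506.499

1506.499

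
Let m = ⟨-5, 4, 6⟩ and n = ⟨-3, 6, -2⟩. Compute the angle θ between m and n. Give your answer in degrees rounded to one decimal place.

m · n = (-5)·(-3) + 4·6 + 6·(-2) = 15 + 24 - 12 = 27
|m|² = 25 + 16 + 36 = 77,  |m| = √77 ≈ 8.774964
|n|² = 9 + 36 + 4 = 49,  |n| = √49 ≈ 7.000000
cos θ = 27 / (8.774964 · 7.000000) ≈ 0.43956
θ = arccos(0.43956) ≈ 63.9°

63.9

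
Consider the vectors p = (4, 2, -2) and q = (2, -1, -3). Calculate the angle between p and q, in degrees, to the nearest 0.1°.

p · q = 4·2 + 2·(-1) + (-2)·(-3) = 8 - 2 + 6 = 12
|p|² = 16 + 4 + 4 = 24,  |p| = √24 ≈ 4.898979
|q|² = 4 + 1 + 9 = 14,  |q| = √14 ≈ 3.741657
cos θ = 12 / (4.898979 · 3.741657) ≈ 0.65465
θ = arccos(0.65465) ≈ 49.1°

49.1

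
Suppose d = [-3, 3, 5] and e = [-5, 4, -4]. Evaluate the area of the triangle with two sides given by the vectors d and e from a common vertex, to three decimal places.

i: 3·(-4) - 5·4 = -12 - 20 = -32
j: 5·(-5) - (-3)·(-4) = -25 - 12 = -37
k: (-3)·4 - 3·(-5) = -12 - (-15) = 3
d × e = (-32, -37, 3)
|d × e| = √((-32)² + (-37)² + 3²) = √2402 ≈ 49.0102
area = ½ · 49.0102 ≈ 24.505

24.505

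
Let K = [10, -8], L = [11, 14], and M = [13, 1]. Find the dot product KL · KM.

KL = L − K = (1, 22)
KM = M − K = (3, 9)
KL · KM = 1·3 + 22·9 = 3 + 198 = 201

201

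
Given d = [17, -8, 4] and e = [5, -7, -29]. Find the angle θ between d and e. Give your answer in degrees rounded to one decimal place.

d · e = 17·5 + (-8)·(-7) + 4·(-29) = 85 + 56 - 116 = 25
|d|² = 289 + 64 + 16 = 369,  |d| = √369 ≈ 19.209373
|e|² = 25 + 49 + 841 = 915,  |e| = √915 ≈ 30.248967
cos θ = 25 / (19.209373 · 30.248967) ≈ 0.04302
θ = arccos(0.04302) ≈ 87.5°

87.5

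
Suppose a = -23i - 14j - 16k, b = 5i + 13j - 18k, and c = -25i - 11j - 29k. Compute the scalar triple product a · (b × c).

575

b × c:
i: 13·(-29) - (-18)·(-11) = -377 - 198 = -575
j: (-18)·(-25) - 5·(-29) = 450 - (-145) = 595
k: 5·(-11) - 13·(-25) = -55 - (-325) = 270
b × c = (-575, 595, 270)
a · (b × c) = (-23)·(-575) + (-14)·595 + (-16)·270 = 13225 - 8330 - 4320 = 575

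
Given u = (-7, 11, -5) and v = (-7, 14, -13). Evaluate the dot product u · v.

268

u · v = (-7)·(-7) + 11·14 + (-5)·(-13) = 49 + 154 + 65 = 268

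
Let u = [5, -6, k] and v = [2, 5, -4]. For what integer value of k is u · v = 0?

u · v = 5·2 + (-6)·5 + k·(-4) = -20 - 4k
Set equal to 0: -4k = 20, so k = -5.

-5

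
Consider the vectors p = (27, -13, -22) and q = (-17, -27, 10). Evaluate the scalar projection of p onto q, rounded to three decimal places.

-9.810

p · q = 27·(-17) + (-13)·(-27) + (-22)·10 = -459 + 351 - 220 = -328
|q| = √(289 + 729 + 100) = √1118 ≈ 33.4365
comp_q p = -328 / √1118 ≈ -9.810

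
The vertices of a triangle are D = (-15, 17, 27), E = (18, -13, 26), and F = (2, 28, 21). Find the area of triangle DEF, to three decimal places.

DE = (33, -30, -1),  DF = (17, 11, -6)
i: (-30)·(-6) - (-1)·11 = 180 - (-11) = 191
j: (-1)·17 - 33·(-6) = -17 - (-198) = 181
k: 33·11 - (-30)·17 = 363 - (-510) = 873
DE × DF = (191, 181, 873)
|DE × DF| = √831371 ≈ 911.7955
area = ½ · 911.7955 ≈ 455.898

455.898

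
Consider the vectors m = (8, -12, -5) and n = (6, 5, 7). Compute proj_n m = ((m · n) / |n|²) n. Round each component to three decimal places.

(-2.564, -2.136, -2.991)

m · n = 8·6 + (-12)·5 + (-5)·7 = 48 - 60 - 35 = -47
|n|² = 36 + 25 + 49 = 110
proj_n m = (-47/110) · (6, 5, 7) ≈ (-2.564, -2.136, -2.991)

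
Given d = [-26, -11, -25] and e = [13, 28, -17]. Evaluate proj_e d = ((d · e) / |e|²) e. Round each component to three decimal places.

(-2.313, -4.982, 3.025)

d · e = (-26)·13 + (-11)·28 + (-25)·(-17) = -338 - 308 + 425 = -221
|e|² = 169 + 784 + 289 = 1242
proj_e d = (-221/1242) · (13, 28, -17) ≈ (-2.313, -4.982, 3.025)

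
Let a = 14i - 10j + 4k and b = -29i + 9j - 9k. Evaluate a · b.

-532

a · b = 14·(-29) + (-10)·9 + 4·(-9) = -406 - 90 - 36 = -532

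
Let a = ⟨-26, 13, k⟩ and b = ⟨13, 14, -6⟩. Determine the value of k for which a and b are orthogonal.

a · b = (-26)·13 + 13·14 + k·(-6) = -156 - 6k
Set equal to 0: -6k = 156, so k = -26.

-26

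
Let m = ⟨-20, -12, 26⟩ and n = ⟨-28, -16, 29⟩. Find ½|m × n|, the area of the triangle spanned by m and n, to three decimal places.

i: (-12)·29 - 26·(-16) = -348 - (-416) = 68
j: 26·(-28) - (-20)·29 = -728 - (-580) = -148
k: (-20)·(-16) - (-12)·(-28) = 320 - 336 = -16
m × n = (68, -148, -16)
|m × n| = √(68² + (-148)² + (-16)²) = √26784 ≈ 163.6582
area = ½ · 163.6582 ≈ 81.829

81.829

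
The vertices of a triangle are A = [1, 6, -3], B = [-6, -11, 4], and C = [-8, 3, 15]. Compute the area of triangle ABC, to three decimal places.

160.170

AB = (-7, -17, 7),  AC = (-9, -3, 18)
i: (-17)·18 - 7·(-3) = -306 - (-21) = -285
j: 7·(-9) - (-7)·18 = -63 - (-126) = 63
k: (-7)·(-3) - (-17)·(-9) = 21 - 153 = -132
AB × AC = (-285, 63, -132)
|AB × AC| = √102618 ≈ 320.3404
area = ½ · 320.3404 ≈ 160.170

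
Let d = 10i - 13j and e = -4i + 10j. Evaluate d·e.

d · e = 10·(-4) + (-13)·10 = -40 - 130 = -170

-170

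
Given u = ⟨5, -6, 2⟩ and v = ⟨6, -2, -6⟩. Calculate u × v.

i: (-6)·(-6) - 2·(-2) = 36 - (-4) = 40
j: 2·6 - 5·(-6) = 12 - (-30) = 42
k: 5·(-2) - (-6)·6 = -10 - (-36) = 26
u × v = (40, 42, 26)

(40, 42, 26)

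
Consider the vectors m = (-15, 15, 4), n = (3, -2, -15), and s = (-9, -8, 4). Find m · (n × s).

3597

n × s:
i: (-2)·4 - (-15)·(-8) = -8 - 120 = -128
j: (-15)·(-9) - 3·4 = 135 - 12 = 123
k: 3·(-8) - (-2)·(-9) = -24 - 18 = -42
n × s = (-128, 123, -42)
m · (n × s) = (-15)·(-128) + 15·123 + 4·(-42) = 1920 + 1845 - 168 = 3597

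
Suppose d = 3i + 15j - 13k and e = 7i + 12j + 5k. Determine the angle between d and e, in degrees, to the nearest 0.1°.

62.7

d · e = 3·7 + 15·12 + (-13)·5 = 21 + 180 - 65 = 136
|d|² = 9 + 225 + 169 = 403,  |d| = √403 ≈ 20.074860
|e|² = 49 + 144 + 25 = 218,  |e| = √218 ≈ 14.764823
cos θ = 136 / (20.074860 · 14.764823) ≈ 0.45884
θ = arccos(0.45884) ≈ 62.7°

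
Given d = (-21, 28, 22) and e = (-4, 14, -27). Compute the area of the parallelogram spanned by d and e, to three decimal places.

1262.634

i: 28·(-27) - 22·14 = -756 - 308 = -1064
j: 22·(-4) - (-21)·(-27) = -88 - 567 = -655
k: (-21)·14 - 28·(-4) = -294 - (-112) = -182
d × e = (-1064, -655, -182)
|d × e| = √((-1064)² + (-655)² + (-182)²) = √1594245 ≈ 1262.6342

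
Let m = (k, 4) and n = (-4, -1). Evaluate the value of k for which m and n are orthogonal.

m · n = k·(-4) + 4·(-1) = -4 - 4k
Set equal to 0: -4k = 4, so k = -1.

-1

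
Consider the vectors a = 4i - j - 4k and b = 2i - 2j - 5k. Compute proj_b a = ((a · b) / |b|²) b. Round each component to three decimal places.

a · b = 4·2 + (-1)·(-2) + (-4)·(-5) = 8 + 2 + 20 = 30
|b|² = 4 + 4 + 25 = 33
proj_b a = (30/33) · (2, -2, -5) ≈ (1.818, -1.818, -4.545)

(1.818, -1.818, -4.545)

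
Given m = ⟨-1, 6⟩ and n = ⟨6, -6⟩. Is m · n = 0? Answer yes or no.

no

m · n = (-1)·6 + 6·(-6) = -6 - 36 = -42
Nonzero, so the vectors are not orthogonal.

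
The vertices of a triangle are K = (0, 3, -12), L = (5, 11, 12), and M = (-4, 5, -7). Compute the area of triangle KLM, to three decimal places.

64.166

KL = (5, 8, 24),  KM = (-4, 2, 5)
i: 8·5 - 24·2 = 40 - 48 = -8
j: 24·(-4) - 5·5 = -96 - 25 = -121
k: 5·2 - 8·(-4) = 10 - (-32) = 42
KL × KM = (-8, -121, 42)
|KL × KM| = √16469 ≈ 128.3316
area = ½ · 128.3316 ≈ 64.166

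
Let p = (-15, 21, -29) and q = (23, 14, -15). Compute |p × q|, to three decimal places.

i: 21·(-15) - (-29)·14 = -315 - (-406) = 91
j: (-29)·23 - (-15)·(-15) = -667 - 225 = -892
k: (-15)·14 - 21·23 = -210 - 483 = -693
p × q = (91, -892, -693)
|p × q| = √(91² + (-892)² + (-693)²) = √1284194 ≈ 1133.2228

1133.223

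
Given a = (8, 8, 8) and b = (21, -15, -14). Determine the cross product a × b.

i: 8·(-14) - 8·(-15) = -112 - (-120) = 8
j: 8·21 - 8·(-14) = 168 - (-112) = 280
k: 8·(-15) - 8·21 = -120 - 168 = -288
a × b = (8, 280, -288)

(8, 280, -288)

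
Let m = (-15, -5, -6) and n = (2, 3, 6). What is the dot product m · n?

-81

m · n = (-15)·2 + (-5)·3 + (-6)·6 = -30 - 15 - 36 = -81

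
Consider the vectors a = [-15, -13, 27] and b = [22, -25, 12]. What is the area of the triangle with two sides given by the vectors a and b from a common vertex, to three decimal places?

571.261

i: (-13)·12 - 27·(-25) = -156 - (-675) = 519
j: 27·22 - (-15)·12 = 594 - (-180) = 774
k: (-15)·(-25) - (-13)·22 = 375 - (-286) = 661
a × b = (519, 774, 661)
|a × b| = √(519² + 774² + 661²) = √1305358 ≈ 1142.5226
area = ½ · 1142.5226 ≈ 571.261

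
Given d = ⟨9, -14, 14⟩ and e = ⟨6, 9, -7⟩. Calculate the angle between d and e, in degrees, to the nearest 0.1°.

127.4

d · e = 9·6 + (-14)·9 + 14·(-7) = 54 - 126 - 98 = -170
|d|² = 81 + 196 + 196 = 473,  |d| = √473 ≈ 21.748563
|e|² = 36 + 81 + 49 = 166,  |e| = √166 ≈ 12.884099
cos θ = -170 / (21.748563 · 12.884099) ≈ -0.60669
θ = arccos(-0.60669) ≈ 127.4°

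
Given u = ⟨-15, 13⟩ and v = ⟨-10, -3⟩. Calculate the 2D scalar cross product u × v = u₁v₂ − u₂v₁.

175

(-15)·(-3) - 13·(-10) = 45 - (-130) = 175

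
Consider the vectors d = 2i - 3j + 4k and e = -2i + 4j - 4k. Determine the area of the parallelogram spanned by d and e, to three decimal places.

i: (-3)·(-4) - 4·4 = 12 - 16 = -4
j: 4·(-2) - 2·(-4) = -8 - (-8) = 0
k: 2·4 - (-3)·(-2) = 8 - 6 = 2
d × e = (-4, 0, 2)
|d × e| = √((-4)² + 0² + 2²) = √20 ≈ 4.4721

4.472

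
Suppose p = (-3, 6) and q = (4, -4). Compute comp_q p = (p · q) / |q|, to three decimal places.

p · q = (-3)·4 + 6·(-4) = -12 - 24 = -36
|q| = √(16 + 16) = √32 ≈ 5.6569
comp_q p = -36 / √32 ≈ -6.364

-6.364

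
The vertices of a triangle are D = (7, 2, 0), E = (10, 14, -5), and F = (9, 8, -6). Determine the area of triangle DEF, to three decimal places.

DE = (3, 12, -5),  DF = (2, 6, -6)
i: 12·(-6) - (-5)·6 = -72 - (-30) = -42
j: (-5)·2 - 3·(-6) = -10 - (-18) = 8
k: 3·6 - 12·2 = 18 - 24 = -6
DE × DF = (-42, 8, -6)
|DE × DF| = √1864 ≈ 43.1741
area = ½ · 43.1741 ≈ 21.587

21.587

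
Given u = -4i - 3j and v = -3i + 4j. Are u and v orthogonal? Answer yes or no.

u · v = (-4)·(-3) + (-3)·4 = 12 - 12 = 0
Zero, so the vectors are orthogonal.

yes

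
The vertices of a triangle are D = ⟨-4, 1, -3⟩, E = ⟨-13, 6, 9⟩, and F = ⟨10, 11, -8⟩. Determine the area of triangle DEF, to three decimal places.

DE = (-9, 5, 12),  DF = (14, 10, -5)
i: 5·(-5) - 12·10 = -25 - 120 = -145
j: 12·14 - (-9)·(-5) = 168 - 45 = 123
k: (-9)·10 - 5·14 = -90 - 70 = -160
DE × DF = (-145, 123, -160)
|DE × DF| = √61754 ≈ 248.5035
area = ½ · 248.5035 ≈ 124.252

124.252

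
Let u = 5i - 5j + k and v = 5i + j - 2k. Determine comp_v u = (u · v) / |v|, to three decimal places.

3.286

u · v = 5·5 + (-5)·1 + 1·(-2) = 25 - 5 - 2 = 18
|v| = √(25 + 1 + 4) = √30 ≈ 5.4772
comp_v u = 18 / √30 ≈ 3.286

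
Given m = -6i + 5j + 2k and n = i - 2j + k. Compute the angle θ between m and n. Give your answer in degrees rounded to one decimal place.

135.1

m · n = (-6)·1 + 5·(-2) + 2·1 = -6 - 10 + 2 = -14
|m|² = 36 + 25 + 4 = 65,  |m| = √65 ≈ 8.062258
|n|² = 1 + 4 + 1 = 6,  |n| = √6 ≈ 2.449490
cos θ = -14 / (8.062258 · 2.449490) ≈ -0.70892
θ = arccos(-0.70892) ≈ 135.1°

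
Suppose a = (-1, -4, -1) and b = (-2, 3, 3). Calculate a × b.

i: (-4)·3 - (-1)·3 = -12 - (-3) = -9
j: (-1)·(-2) - (-1)·3 = 2 - (-3) = 5
k: (-1)·3 - (-4)·(-2) = -3 - 8 = -11
a × b = (-9, 5, -11)

(-9, 5, -11)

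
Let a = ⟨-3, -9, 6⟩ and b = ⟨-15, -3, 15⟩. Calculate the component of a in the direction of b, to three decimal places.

a · b = (-3)·(-15) + (-9)·(-3) + 6·15 = 45 + 27 + 90 = 162
|b| = √(225 + 9 + 225) = √459 ≈ 21.4243
comp_b a = 162 / √459 ≈ 7.562

7.562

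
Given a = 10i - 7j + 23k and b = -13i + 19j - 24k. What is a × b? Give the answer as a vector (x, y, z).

(-269, -59, 99)

i: (-7)·(-24) - 23·19 = 168 - 437 = -269
j: 23·(-13) - 10·(-24) = -299 - (-240) = -59
k: 10·19 - (-7)·(-13) = 190 - 91 = 99
a × b = (-269, -59, 99)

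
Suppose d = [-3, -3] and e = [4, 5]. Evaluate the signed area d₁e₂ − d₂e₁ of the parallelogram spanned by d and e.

-3

(-3)·5 - (-3)·4 = -15 - (-12) = -3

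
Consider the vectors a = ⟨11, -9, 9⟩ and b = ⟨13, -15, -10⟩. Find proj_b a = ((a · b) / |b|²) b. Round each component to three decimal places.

(4.947, -5.709, -3.806)

a · b = 11·13 + (-9)·(-15) + 9·(-10) = 143 + 135 - 90 = 188
|b|² = 169 + 225 + 100 = 494
proj_b a = (188/494) · (13, -15, -10) ≈ (4.947, -5.709, -3.806)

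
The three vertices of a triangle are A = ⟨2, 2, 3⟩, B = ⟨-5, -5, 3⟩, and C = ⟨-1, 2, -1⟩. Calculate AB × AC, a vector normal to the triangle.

(28, -28, -21)

AB = (-7, -7, 0)
AC = (-3, 0, -4)
i: (-7)·(-4) - 0·0 = 28 - 0 = 28
j: 0·(-3) - (-7)·(-4) = 0 - 28 = -28
k: (-7)·0 - (-7)·(-3) = 0 - 21 = -21
AB × AC = (28, -28, -21)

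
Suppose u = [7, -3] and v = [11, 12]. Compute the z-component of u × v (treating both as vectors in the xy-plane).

7·12 - (-3)·11 = 84 - (-33) = 117

117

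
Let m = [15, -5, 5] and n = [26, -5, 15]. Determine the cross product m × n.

(-50, -95, 55)

i: (-5)·15 - 5·(-5) = -75 - (-25) = -50
j: 5·26 - 15·15 = 130 - 225 = -95
k: 15·(-5) - (-5)·26 = -75 - (-130) = 55
m × n = (-50, -95, 55)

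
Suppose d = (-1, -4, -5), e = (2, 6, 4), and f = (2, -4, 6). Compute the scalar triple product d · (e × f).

64

e × f:
i: 6·6 - 4·(-4) = 36 - (-16) = 52
j: 4·2 - 2·6 = 8 - 12 = -4
k: 2·(-4) - 6·2 = -8 - 12 = -20
e × f = (52, -4, -20)
d · (e × f) = (-1)·52 + (-4)·(-4) + (-5)·(-20) = -52 + 16 + 100 = 64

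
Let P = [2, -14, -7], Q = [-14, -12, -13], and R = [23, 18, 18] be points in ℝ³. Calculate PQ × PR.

PQ = (-16, 2, -6)
PR = (21, 32, 25)
i: 2·25 - (-6)·32 = 50 - (-192) = 242
j: (-6)·21 - (-16)·25 = -126 - (-400) = 274
k: (-16)·32 - 2·21 = -512 - 42 = -554
PQ × PR = (242, 274, -554)

(242, 274, -554)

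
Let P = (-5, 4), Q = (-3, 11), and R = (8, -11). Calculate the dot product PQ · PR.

PQ = Q − P = (2, 7)
PR = R − P = (13, -15)
PQ · PR = 2·13 + 7·(-15) = 26 - 105 = -79

-79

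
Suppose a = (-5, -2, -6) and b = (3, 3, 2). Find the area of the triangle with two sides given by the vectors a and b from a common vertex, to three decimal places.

9.233

i: (-2)·2 - (-6)·3 = -4 - (-18) = 14
j: (-6)·3 - (-5)·2 = -18 - (-10) = -8
k: (-5)·3 - (-2)·3 = -15 - (-6) = -9
a × b = (14, -8, -9)
|a × b| = √(14² + (-8)² + (-9)²) = √341 ≈ 18.4662
area = ½ · 18.4662 ≈ 9.233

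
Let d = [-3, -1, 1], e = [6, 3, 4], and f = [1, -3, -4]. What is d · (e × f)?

e × f:
i: 3·(-4) - 4·(-3) = -12 - (-12) = 0
j: 4·1 - 6·(-4) = 4 - (-24) = 28
k: 6·(-3) - 3·1 = -18 - 3 = -21
e × f = (0, 28, -21)
d · (e × f) = (-3)·0 + (-1)·28 + 1·(-21) = 0 - 28 - 21 = -49

-49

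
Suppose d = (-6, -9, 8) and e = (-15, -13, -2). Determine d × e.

i: (-9)·(-2) - 8·(-13) = 18 - (-104) = 122
j: 8·(-15) - (-6)·(-2) = -120 - 12 = -132
k: (-6)·(-13) - (-9)·(-15) = 78 - 135 = -57
d × e = (122, -132, -57)

(122, -132, -57)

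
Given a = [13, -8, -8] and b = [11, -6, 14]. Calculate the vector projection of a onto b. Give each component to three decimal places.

(2.462, -1.343, 3.133)

a · b = 13·11 + (-8)·(-6) + (-8)·14 = 143 + 48 - 112 = 79
|b|² = 121 + 36 + 196 = 353
proj_b a = (79/353) · (11, -6, 14) ≈ (2.462, -1.343, 3.133)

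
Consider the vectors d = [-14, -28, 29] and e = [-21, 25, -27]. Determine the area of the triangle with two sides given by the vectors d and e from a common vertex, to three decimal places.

i: (-28)·(-27) - 29·25 = 756 - 725 = 31
j: 29·(-21) - (-14)·(-27) = -609 - 378 = -987
k: (-14)·25 - (-28)·(-21) = -350 - 588 = -938
d × e = (31, -987, -938)
|d × e| = √(31² + (-987)² + (-938)²) = √1854974 ≈ 1361.9743
area = ½ · 1361.9743 ≈ 680.987

680.987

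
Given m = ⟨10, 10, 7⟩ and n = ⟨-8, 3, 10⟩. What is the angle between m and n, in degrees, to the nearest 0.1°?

m · n = 10·(-8) + 10·3 + 7·10 = -80 + 30 + 70 = 20
|m|² = 100 + 100 + 49 = 249,  |m| = √249 ≈ 15.779734
|n|² = 64 + 9 + 100 = 173,  |n| = √173 ≈ 13.152946
cos θ = 20 / (15.779734 · 13.152946) ≈ 0.09636
θ = arccos(0.09636) ≈ 84.5°

84.5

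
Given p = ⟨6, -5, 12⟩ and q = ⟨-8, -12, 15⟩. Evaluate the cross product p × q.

i: (-5)·15 - 12·(-12) = -75 - (-144) = 69
j: 12·(-8) - 6·15 = -96 - 90 = -186
k: 6·(-12) - (-5)·(-8) = -72 - 40 = -112
p × q = (69, -186, -112)

(69, -186, -112)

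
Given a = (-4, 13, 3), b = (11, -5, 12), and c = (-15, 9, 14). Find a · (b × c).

-3558

b × c:
i: (-5)·14 - 12·9 = -70 - 108 = -178
j: 12·(-15) - 11·14 = -180 - 154 = -334
k: 11·9 - (-5)·(-15) = 99 - 75 = 24
b × c = (-178, -334, 24)
a · (b × c) = (-4)·(-178) + 13·(-334) + 3·24 = 712 - 4342 + 72 = -3558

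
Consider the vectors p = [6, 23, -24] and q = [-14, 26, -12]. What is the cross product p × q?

i: 23·(-12) - (-24)·26 = -276 - (-624) = 348
j: (-24)·(-14) - 6·(-12) = 336 - (-72) = 408
k: 6·26 - 23·(-14) = 156 - (-322) = 478
p × q = (348, 408, 478)

(348, 408, 478)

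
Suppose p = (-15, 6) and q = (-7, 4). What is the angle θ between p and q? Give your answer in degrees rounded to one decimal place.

p · q = (-15)·(-7) + 6·4 = 105 + 24 = 129
|p|² = 225 + 36 = 261,  |p| = √261 ≈ 16.155494
|q|² = 49 + 16 = 65,  |q| = √65 ≈ 8.062258
cos θ = 129 / (16.155494 · 8.062258) ≈ 0.99040
θ = arccos(0.99040) ≈ 7.9°

7.9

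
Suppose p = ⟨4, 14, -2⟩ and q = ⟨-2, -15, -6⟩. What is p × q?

(-114, 28, -32)

i: 14·(-6) - (-2)·(-15) = -84 - 30 = -114
j: (-2)·(-2) - 4·(-6) = 4 - (-24) = 28
k: 4·(-15) - 14·(-2) = -60 - (-28) = -32
p × q = (-114, 28, -32)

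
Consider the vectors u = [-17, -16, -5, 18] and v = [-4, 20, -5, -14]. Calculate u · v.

-479

u · v = (-17)·(-4) + (-16)·20 + (-5)·(-5) + 18·(-14) = 68 - 320 + 25 - 252 = -479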